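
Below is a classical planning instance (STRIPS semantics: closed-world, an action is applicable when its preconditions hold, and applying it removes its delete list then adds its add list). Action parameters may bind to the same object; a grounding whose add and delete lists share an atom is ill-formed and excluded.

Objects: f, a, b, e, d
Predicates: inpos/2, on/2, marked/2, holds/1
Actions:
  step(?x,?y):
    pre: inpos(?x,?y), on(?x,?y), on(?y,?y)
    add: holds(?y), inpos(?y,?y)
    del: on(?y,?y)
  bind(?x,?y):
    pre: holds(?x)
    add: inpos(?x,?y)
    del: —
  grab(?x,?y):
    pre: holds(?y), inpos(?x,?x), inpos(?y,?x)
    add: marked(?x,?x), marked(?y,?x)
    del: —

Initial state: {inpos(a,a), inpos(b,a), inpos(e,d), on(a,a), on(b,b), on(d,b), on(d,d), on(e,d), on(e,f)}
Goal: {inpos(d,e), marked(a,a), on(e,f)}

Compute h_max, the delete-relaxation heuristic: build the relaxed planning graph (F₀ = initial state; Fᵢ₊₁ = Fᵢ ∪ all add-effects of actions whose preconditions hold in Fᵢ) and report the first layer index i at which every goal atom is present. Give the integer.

F0 = init (9 atoms)
F1 = F0 ∪ {holds(a), holds(d), inpos(d,d)}  (12 atoms)
F2 = F1 ∪ {inpos(a,b), inpos(a,d), inpos(a,e), inpos(a,f), inpos(d,a), inpos(d,b), inpos(d,e), inpos(d,f), marked(a,a), marked(d,d)}  (22 atoms)
goal ⊆ F2  ⇒  h_max = 2

2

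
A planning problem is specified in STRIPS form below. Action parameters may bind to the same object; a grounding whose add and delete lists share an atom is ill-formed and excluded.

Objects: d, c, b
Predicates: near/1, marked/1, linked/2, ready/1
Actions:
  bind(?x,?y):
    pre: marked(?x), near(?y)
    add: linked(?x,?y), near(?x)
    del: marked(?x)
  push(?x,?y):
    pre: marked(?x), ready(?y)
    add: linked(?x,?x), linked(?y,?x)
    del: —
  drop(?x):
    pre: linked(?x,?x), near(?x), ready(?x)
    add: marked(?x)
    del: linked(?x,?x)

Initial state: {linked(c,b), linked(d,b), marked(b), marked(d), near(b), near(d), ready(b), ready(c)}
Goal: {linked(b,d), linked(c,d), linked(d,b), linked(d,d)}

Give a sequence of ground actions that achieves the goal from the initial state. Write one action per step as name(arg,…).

1. bind(b,d)  →  {linked(b,d), linked(c,b), linked(d,b), marked(d), near(b), near(d), ready(b), ready(c)}
2. push(d,c)  →  {linked(b,d), linked(c,b), linked(c,d), linked(d,b), linked(d,d), marked(d), near(b), near(d), ready(b), ready(c)}

bind(b,d); push(d,c)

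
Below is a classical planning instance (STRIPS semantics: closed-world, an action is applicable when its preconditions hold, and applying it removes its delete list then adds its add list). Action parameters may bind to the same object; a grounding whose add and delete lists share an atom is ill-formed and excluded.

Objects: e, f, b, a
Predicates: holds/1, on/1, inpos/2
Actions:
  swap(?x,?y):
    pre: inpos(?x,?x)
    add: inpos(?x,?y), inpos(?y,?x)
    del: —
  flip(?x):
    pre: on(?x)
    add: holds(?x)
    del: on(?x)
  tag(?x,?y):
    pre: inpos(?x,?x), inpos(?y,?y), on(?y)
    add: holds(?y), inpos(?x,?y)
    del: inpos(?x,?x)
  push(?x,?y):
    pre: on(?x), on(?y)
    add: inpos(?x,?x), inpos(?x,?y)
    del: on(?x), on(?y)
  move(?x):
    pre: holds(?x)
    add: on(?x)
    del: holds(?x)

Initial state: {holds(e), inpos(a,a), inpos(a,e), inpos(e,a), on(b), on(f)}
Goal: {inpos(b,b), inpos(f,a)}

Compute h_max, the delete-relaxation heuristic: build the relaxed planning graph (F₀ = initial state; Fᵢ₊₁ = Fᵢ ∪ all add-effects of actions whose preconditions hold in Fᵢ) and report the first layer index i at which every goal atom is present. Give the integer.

1

F0 = init (6 atoms)
F1 = F0 ∪ {holds(b), holds(f), inpos(a,b), inpos(a,f), inpos(b,a), inpos(b,b), inpos(b,f), inpos(f,a), inpos(f,b), inpos(f,f), on(e)}  (17 atoms)
goal ⊆ F1  ⇒  h_max = 1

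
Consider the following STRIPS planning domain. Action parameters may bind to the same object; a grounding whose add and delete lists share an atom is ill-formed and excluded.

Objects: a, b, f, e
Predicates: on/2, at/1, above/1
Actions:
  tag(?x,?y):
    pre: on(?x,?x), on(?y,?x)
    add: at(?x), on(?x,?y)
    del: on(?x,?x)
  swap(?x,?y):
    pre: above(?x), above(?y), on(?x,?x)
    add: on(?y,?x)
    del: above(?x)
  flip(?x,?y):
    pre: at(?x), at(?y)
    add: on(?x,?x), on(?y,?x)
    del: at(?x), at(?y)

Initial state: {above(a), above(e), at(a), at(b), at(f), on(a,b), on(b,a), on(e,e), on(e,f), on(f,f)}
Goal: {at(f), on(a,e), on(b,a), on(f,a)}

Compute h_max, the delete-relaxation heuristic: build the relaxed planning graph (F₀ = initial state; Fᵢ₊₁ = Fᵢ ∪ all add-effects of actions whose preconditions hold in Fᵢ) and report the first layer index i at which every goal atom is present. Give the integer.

F0 = init (10 atoms)
F1 = F0 ∪ {on(a,a), on(a,e), on(a,f), on(b,b), on(b,f), on(f,a), on(f,b), on(f,e)}  (18 atoms)
goal ⊆ F1  ⇒  h_max = 1

1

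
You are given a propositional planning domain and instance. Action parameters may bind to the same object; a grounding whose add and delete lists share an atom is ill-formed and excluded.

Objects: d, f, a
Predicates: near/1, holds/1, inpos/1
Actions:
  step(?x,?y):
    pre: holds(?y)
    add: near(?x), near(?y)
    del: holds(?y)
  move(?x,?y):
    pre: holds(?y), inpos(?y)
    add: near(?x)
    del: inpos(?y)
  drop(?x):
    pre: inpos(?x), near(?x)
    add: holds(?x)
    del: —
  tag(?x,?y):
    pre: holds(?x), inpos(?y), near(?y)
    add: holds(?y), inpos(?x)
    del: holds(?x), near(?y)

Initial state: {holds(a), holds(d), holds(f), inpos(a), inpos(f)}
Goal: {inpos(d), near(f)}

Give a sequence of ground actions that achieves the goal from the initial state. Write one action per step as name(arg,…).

1. step(f,a)  →  {holds(d), holds(f), inpos(a), inpos(f), near(a), near(f)}
2. tag(d,a)  →  {holds(a), holds(f), inpos(a), inpos(d), inpos(f), near(f)}

step(f,a); tag(d,a)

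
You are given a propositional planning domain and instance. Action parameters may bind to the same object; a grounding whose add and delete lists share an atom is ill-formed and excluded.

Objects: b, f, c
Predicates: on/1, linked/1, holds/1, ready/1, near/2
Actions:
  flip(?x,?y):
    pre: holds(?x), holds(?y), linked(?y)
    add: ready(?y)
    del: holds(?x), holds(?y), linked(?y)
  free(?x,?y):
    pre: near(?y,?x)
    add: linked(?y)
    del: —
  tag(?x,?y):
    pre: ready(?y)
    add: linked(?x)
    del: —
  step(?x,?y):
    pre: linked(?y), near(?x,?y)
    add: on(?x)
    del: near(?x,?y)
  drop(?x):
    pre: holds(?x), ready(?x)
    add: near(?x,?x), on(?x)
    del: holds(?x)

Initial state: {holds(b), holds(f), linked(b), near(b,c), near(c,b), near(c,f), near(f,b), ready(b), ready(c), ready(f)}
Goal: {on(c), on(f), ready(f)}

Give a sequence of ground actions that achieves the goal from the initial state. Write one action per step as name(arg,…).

1. step(f,b)  →  {holds(b), holds(f), linked(b), near(b,c), near(c,b), near(c,f), on(f), ready(b), ready(c), ready(f)}
2. step(c,b)  →  {holds(b), holds(f), linked(b), near(b,c), near(c,f), on(c), on(f), ready(b), ready(c), ready(f)}

step(f,b); step(c,b)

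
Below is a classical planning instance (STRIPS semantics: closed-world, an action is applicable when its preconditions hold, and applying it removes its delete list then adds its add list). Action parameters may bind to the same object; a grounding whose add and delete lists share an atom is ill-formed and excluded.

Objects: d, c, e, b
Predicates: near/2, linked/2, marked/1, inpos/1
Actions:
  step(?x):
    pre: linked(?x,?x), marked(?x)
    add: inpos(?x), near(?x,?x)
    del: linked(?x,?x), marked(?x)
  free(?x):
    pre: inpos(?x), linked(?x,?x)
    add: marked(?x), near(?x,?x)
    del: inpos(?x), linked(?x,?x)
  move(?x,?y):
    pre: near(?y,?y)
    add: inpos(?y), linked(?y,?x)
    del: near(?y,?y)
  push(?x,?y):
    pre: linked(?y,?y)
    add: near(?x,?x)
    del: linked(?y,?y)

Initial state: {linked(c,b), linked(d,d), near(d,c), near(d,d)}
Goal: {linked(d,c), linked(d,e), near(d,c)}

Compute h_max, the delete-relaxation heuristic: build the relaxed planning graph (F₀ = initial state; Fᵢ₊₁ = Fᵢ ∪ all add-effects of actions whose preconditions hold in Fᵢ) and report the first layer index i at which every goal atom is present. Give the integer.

1

F0 = init (4 atoms)
F1 = F0 ∪ {inpos(d), linked(d,b), linked(d,c), linked(d,e), near(b,b), near(c,c), near(e,e)}  (11 atoms)
goal ⊆ F1  ⇒  h_max = 1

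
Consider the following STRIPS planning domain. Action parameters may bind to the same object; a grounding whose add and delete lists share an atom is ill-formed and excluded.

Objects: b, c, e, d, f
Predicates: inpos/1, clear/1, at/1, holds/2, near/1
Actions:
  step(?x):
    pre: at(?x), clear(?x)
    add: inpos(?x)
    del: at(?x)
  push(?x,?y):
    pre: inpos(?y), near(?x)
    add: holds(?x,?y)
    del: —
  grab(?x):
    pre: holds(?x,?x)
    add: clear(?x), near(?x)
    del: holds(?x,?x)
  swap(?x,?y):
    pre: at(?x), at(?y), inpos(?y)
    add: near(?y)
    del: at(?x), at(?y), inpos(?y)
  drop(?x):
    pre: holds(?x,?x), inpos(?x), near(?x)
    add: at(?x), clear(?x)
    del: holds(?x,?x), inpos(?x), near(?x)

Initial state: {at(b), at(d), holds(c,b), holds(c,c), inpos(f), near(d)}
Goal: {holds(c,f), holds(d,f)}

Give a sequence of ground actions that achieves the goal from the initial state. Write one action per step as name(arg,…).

push(d,f); grab(c); push(c,f)

1. push(d,f)  →  {at(b), at(d), holds(c,b), holds(c,c), holds(d,f), inpos(f), near(d)}
2. grab(c)  →  {at(b), at(d), clear(c), holds(c,b), holds(d,f), inpos(f), near(c), near(d)}
3. push(c,f)  →  {at(b), at(d), clear(c), holds(c,b), holds(c,f), holds(d,f), inpos(f), near(c), near(d)}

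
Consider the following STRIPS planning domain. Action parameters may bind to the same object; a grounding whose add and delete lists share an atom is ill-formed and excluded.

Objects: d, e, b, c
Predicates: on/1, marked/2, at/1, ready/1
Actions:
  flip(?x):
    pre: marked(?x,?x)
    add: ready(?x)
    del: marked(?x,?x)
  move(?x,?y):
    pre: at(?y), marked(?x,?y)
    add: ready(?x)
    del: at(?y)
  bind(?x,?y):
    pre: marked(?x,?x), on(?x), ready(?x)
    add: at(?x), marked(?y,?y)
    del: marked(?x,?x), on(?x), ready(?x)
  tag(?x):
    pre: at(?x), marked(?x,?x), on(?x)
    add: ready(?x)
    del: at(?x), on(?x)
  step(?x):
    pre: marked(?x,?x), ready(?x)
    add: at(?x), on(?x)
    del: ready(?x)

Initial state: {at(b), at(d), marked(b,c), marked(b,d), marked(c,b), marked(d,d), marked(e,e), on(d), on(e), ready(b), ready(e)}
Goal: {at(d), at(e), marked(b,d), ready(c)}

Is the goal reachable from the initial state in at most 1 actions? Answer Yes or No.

No

1. move(c,b)  →  {at(d), marked(b,c), marked(b,d), marked(c,b), marked(d,d), marked(e,e), on(d), on(e), ready(b), ready(c), ready(e)}
2. bind(e,d)  →  {at(d), at(e), marked(b,c), marked(b,d), marked(c,b), marked(d,d), on(d), ready(b), ready(c)}
optimal plan length = 2; 2 > 1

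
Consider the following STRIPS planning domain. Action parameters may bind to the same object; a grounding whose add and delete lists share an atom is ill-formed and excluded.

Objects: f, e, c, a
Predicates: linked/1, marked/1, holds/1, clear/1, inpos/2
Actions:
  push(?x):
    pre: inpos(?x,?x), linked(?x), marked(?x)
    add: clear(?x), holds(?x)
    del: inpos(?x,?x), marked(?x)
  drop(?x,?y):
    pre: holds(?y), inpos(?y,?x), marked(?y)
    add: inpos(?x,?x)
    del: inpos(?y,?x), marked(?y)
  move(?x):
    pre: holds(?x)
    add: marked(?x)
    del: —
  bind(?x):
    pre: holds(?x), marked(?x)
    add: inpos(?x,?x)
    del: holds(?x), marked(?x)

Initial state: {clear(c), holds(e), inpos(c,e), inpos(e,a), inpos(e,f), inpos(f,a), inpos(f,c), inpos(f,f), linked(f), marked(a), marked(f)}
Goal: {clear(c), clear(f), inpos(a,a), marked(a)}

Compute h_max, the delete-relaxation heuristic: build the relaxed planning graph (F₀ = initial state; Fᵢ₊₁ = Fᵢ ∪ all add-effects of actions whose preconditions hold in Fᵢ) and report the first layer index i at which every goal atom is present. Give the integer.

2

F0 = init (11 atoms)
F1 = F0 ∪ {clear(f), holds(f), marked(e)}  (14 atoms)
F2 = F1 ∪ {inpos(a,a), inpos(c,c), inpos(e,e)}  (17 atoms)
goal ⊆ F2  ⇒  h_max = 2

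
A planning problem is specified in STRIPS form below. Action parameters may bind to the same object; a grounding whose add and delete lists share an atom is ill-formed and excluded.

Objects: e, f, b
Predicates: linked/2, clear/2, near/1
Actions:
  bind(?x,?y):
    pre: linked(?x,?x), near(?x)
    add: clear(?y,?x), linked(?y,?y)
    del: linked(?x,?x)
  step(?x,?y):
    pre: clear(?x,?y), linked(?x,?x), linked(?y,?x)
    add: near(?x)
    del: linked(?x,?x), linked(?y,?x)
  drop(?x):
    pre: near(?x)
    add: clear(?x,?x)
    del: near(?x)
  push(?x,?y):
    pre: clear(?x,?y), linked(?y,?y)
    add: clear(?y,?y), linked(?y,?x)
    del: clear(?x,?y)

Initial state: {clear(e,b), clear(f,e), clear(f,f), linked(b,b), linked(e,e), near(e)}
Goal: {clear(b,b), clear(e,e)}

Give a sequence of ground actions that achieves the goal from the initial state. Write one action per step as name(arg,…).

drop(e); push(e,b)

1. drop(e)  →  {clear(e,b), clear(e,e), clear(f,e), clear(f,f), linked(b,b), linked(e,e)}
2. push(e,b)  →  {clear(b,b), clear(e,e), clear(f,e), clear(f,f), linked(b,b), linked(b,e), linked(e,e)}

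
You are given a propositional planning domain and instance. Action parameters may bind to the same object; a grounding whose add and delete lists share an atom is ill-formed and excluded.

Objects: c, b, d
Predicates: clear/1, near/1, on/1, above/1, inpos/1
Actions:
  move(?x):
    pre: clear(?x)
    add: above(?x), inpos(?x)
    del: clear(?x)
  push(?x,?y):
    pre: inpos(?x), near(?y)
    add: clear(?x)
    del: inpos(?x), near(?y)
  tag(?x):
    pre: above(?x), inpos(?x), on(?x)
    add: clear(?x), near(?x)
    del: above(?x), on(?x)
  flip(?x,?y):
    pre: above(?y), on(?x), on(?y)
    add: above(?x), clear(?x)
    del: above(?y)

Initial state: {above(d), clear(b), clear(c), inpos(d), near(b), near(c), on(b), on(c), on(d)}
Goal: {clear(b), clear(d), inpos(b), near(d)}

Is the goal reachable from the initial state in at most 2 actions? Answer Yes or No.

1. move(b)  →  {above(b), above(d), clear(c), inpos(b), inpos(d), near(b), near(c), on(b), on(c), on(d)}
2. tag(b)  →  {above(d), clear(b), clear(c), inpos(b), inpos(d), near(b), near(c), on(c), on(d)}
3. tag(d)  →  {clear(b), clear(c), clear(d), inpos(b), inpos(d), near(b), near(c), near(d), on(c)}
optimal plan length = 3; 3 > 2

No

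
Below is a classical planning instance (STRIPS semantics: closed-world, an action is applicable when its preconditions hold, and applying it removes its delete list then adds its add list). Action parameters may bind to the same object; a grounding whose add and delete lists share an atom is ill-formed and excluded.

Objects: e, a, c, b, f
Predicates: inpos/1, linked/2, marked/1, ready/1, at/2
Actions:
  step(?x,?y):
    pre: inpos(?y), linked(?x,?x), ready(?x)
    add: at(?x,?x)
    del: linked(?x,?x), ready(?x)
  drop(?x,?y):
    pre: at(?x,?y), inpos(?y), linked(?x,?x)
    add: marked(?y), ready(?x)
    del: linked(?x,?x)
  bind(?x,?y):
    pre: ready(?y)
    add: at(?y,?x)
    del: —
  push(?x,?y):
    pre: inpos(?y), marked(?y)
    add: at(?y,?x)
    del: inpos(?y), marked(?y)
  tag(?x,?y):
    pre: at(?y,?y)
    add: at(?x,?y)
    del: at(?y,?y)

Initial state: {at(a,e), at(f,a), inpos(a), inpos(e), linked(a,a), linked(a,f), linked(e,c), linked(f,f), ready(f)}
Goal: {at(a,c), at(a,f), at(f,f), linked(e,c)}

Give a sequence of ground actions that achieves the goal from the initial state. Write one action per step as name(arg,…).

step(f,e); drop(a,e); bind(c,a); bind(f,a)

1. step(f,e)  →  {at(a,e), at(f,a), at(f,f), inpos(a), inpos(e), linked(a,a), linked(a,f), linked(e,c)}
2. drop(a,e)  →  {at(a,e), at(f,a), at(f,f), inpos(a), inpos(e), linked(a,f), linked(e,c), marked(e), ready(a)}
3. bind(c,a)  →  {at(a,c), at(a,e), at(f,a), at(f,f), inpos(a), inpos(e), linked(a,f), linked(e,c), marked(e), ready(a)}
4. bind(f,a)  →  {at(a,c), at(a,e), at(a,f), at(f,a), at(f,f), inpos(a), inpos(e), linked(a,f), linked(e,c), marked(e), ready(a)}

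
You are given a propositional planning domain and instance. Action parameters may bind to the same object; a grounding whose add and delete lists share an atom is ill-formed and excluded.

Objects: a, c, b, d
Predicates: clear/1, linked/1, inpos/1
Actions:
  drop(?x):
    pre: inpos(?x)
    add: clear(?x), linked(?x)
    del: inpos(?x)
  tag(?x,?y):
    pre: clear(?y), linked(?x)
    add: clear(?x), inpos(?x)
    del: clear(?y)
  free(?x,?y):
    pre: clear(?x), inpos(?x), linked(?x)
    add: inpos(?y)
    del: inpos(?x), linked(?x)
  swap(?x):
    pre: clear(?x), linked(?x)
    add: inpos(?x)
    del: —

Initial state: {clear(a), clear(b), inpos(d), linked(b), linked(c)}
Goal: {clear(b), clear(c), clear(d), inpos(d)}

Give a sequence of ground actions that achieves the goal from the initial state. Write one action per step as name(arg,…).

1. drop(d)  →  {clear(a), clear(b), clear(d), linked(b), linked(c), linked(d)}
2. tag(c,a)  →  {clear(b), clear(c), clear(d), inpos(c), linked(b), linked(c), linked(d)}
3. free(c,d)  →  {clear(b), clear(c), clear(d), inpos(d), linked(b), linked(d)}

drop(d); tag(c,a); free(c,d)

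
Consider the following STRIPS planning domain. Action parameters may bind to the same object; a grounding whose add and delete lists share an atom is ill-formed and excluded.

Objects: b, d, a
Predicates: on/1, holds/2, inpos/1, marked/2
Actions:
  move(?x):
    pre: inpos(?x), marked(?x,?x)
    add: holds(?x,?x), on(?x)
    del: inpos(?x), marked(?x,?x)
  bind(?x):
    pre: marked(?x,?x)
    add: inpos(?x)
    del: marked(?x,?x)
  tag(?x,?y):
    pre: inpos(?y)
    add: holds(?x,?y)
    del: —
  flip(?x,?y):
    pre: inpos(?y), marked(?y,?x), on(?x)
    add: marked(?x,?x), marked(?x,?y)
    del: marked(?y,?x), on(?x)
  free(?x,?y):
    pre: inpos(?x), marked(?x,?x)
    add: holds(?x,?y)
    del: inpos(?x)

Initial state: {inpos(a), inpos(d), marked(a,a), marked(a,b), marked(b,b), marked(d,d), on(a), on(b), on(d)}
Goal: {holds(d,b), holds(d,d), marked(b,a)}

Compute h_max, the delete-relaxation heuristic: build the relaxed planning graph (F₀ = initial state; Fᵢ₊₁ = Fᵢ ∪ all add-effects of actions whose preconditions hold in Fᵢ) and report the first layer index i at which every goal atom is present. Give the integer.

F0 = init (9 atoms)
F1 = F0 ∪ {holds(a,a), holds(a,b), holds(a,d), holds(b,a), holds(b,d), holds(d,a), holds(d,b), holds(d,d), inpos(b), marked(b,a)}  (19 atoms)
goal ⊆ F1  ⇒  h_max = 1

1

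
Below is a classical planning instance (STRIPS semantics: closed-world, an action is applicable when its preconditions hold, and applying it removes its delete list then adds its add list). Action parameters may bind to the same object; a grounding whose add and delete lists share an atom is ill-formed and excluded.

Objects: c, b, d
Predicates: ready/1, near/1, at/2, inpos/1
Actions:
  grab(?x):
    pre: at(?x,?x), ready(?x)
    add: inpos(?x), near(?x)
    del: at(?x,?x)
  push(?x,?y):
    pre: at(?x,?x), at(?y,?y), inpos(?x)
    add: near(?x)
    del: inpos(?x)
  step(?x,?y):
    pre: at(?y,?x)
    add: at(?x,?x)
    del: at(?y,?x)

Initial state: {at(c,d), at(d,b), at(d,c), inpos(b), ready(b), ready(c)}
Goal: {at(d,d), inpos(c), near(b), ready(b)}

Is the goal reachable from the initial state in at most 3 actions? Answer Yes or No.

No

1. step(c,d)  →  {at(c,c), at(c,d), at(d,b), inpos(b), ready(b), ready(c)}
2. grab(c)  →  {at(c,d), at(d,b), inpos(b), inpos(c), near(c), ready(b), ready(c)}
3. step(b,d)  →  {at(b,b), at(c,d), inpos(b), inpos(c), near(c), ready(b), ready(c)}
4. grab(b)  →  {at(c,d), inpos(b), inpos(c), near(b), near(c), ready(b), ready(c)}
5. step(d,c)  →  {at(d,d), inpos(b), inpos(c), near(b), near(c), ready(b), ready(c)}
optimal plan length = 5; 5 > 3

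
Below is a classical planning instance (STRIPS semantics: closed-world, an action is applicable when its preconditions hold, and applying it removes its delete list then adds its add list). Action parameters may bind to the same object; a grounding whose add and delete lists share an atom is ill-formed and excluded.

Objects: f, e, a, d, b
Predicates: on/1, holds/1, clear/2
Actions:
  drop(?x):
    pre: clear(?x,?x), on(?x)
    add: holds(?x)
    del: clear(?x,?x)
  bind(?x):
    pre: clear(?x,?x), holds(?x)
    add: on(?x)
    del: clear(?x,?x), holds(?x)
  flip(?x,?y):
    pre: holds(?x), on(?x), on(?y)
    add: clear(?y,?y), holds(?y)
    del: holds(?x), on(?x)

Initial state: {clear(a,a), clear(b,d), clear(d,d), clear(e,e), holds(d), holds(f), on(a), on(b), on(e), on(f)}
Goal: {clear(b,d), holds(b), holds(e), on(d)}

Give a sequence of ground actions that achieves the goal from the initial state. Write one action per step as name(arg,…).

drop(e); bind(d); flip(f,b)

1. drop(e)  →  {clear(a,a), clear(b,d), clear(d,d), holds(d), holds(e), holds(f), on(a), on(b), on(e), on(f)}
2. bind(d)  →  {clear(a,a), clear(b,d), holds(e), holds(f), on(a), on(b), on(d), on(e), on(f)}
3. flip(f,b)  →  {clear(a,a), clear(b,b), clear(b,d), holds(b), holds(e), on(a), on(b), on(d), on(e)}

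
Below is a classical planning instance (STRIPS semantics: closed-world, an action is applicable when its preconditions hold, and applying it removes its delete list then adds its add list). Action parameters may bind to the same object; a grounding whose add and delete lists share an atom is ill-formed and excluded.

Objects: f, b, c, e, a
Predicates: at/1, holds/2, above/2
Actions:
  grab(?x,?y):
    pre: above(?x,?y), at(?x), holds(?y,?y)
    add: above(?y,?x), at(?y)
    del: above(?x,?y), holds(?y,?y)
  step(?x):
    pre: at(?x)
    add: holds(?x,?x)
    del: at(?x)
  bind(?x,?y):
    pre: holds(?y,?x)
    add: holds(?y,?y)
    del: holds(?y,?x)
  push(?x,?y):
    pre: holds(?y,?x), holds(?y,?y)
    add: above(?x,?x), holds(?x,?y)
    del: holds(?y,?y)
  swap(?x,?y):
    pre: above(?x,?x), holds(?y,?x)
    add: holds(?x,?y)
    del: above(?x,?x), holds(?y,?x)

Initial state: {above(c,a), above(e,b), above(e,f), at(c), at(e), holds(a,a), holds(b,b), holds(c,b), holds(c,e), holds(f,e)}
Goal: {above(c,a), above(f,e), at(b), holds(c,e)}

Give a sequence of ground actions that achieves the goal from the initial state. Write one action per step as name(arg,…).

grab(e,b); bind(e,f); grab(e,f)

1. grab(e,b)  →  {above(b,e), above(c,a), above(e,f), at(b), at(c), at(e), holds(a,a), holds(c,b), holds(c,e), holds(f,e)}
2. bind(e,f)  →  {above(b,e), above(c,a), above(e,f), at(b), at(c), at(e), holds(a,a), holds(c,b), holds(c,e), holds(f,f)}
3. grab(e,f)  →  {above(b,e), above(c,a), above(f,e), at(b), at(c), at(e), at(f), holds(a,a), holds(c,b), holds(c,e)}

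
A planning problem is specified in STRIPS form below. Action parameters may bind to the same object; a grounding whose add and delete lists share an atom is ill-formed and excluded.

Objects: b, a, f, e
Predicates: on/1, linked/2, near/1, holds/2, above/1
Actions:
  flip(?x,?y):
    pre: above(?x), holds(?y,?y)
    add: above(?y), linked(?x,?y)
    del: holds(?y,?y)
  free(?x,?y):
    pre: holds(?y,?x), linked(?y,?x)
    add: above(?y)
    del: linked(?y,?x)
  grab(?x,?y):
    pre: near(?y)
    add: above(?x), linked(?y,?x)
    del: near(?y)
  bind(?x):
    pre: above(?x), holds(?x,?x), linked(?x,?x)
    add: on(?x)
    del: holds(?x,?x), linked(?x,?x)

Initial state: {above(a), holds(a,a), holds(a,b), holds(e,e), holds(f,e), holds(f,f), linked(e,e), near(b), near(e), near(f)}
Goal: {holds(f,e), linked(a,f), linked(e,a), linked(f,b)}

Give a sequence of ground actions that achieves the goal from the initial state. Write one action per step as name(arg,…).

flip(a,f); grab(b,f); grab(a,e)

1. flip(a,f)  →  {above(a), above(f), holds(a,a), holds(a,b), holds(e,e), holds(f,e), linked(a,f), linked(e,e), near(b), near(e), near(f)}
2. grab(b,f)  →  {above(a), above(b), above(f), holds(a,a), holds(a,b), holds(e,e), holds(f,e), linked(a,f), linked(e,e), linked(f,b), near(b), near(e)}
3. grab(a,e)  →  {above(a), above(b), above(f), holds(a,a), holds(a,b), holds(e,e), holds(f,e), linked(a,f), linked(e,a), linked(e,e), linked(f,b), near(b)}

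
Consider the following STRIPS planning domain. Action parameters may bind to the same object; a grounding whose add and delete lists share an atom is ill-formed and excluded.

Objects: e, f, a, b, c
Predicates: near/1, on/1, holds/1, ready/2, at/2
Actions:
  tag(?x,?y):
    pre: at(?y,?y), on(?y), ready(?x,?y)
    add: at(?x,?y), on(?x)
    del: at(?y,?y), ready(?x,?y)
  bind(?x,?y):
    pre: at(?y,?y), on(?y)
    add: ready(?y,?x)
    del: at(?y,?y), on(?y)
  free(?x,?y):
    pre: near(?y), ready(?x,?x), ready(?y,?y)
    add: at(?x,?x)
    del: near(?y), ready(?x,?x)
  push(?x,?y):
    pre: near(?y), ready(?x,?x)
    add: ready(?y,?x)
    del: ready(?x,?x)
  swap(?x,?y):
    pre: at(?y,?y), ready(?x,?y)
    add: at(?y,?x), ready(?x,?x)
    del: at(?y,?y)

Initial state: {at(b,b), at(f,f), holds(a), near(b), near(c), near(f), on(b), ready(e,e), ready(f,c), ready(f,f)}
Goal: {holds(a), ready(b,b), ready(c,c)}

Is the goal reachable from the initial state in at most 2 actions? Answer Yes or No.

1. bind(b,b)  →  {at(f,f), holds(a), near(b), near(c), near(f), ready(b,b), ready(e,e), ready(f,c), ready(f,f)}
2. push(f,c)  →  {at(f,f), holds(a), near(b), near(c), near(f), ready(b,b), ready(c,f), ready(e,e), ready(f,c)}
3. swap(c,f)  →  {at(f,c), holds(a), near(b), near(c), near(f), ready(b,b), ready(c,c), ready(c,f), ready(e,e), ready(f,c)}
optimal plan length = 3; 3 > 2

No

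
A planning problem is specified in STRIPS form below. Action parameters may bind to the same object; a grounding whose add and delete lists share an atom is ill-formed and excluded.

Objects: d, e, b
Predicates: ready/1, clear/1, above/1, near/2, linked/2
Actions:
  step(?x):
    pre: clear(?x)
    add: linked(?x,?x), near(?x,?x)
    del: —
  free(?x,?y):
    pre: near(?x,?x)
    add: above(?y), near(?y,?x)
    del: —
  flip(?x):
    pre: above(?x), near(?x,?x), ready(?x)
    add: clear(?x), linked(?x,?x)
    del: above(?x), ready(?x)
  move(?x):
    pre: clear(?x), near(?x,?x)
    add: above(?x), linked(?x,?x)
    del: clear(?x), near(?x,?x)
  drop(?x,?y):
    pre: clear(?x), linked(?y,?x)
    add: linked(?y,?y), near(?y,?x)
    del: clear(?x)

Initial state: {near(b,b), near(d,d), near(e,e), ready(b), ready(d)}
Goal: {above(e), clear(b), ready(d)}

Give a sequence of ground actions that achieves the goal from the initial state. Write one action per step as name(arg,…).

1. free(d,e)  →  {above(e), near(b,b), near(d,d), near(e,d), near(e,e), ready(b), ready(d)}
2. free(d,b)  →  {above(b), above(e), near(b,b), near(b,d), near(d,d), near(e,d), near(e,e), ready(b), ready(d)}
3. flip(b)  →  {above(e), clear(b), linked(b,b), near(b,b), near(b,d), near(d,d), near(e,d), near(e,e), ready(d)}

free(d,e); free(d,b); flip(b)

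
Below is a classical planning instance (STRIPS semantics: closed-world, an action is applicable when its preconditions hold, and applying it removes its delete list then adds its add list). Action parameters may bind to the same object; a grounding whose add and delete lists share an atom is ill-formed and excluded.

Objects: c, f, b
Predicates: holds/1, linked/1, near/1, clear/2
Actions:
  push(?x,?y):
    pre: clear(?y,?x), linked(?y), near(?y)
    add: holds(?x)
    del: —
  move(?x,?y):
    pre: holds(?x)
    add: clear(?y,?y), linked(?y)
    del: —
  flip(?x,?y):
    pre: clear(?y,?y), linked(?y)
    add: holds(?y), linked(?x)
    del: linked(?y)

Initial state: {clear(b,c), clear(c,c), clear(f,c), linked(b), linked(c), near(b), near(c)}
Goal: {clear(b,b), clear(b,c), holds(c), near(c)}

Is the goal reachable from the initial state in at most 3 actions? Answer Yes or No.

Yes

1. push(c,c)  →  {clear(b,c), clear(c,c), clear(f,c), holds(c), linked(b), linked(c), near(b), near(c)}
2. move(c,b)  →  {clear(b,b), clear(b,c), clear(c,c), clear(f,c), holds(c), linked(b), linked(c), near(b), near(c)}
optimal plan length = 2; 2 ≤ 3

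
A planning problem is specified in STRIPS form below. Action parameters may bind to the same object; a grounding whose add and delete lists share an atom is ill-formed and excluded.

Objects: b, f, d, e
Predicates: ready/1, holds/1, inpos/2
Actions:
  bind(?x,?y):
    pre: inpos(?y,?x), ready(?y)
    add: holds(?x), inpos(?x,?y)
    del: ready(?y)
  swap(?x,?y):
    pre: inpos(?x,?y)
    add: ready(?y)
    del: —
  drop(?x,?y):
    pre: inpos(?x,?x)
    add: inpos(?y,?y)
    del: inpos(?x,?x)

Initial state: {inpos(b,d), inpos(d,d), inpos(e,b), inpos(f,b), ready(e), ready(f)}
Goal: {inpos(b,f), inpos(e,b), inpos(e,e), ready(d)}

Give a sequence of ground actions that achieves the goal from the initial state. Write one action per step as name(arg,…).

bind(b,f); swap(b,d); drop(d,e)

1. bind(b,f)  →  {holds(b), inpos(b,d), inpos(b,f), inpos(d,d), inpos(e,b), inpos(f,b), ready(e)}
2. swap(b,d)  →  {holds(b), inpos(b,d), inpos(b,f), inpos(d,d), inpos(e,b), inpos(f,b), ready(d), ready(e)}
3. drop(d,e)  →  {holds(b), inpos(b,d), inpos(b,f), inpos(e,b), inpos(e,e), inpos(f,b), ready(d), ready(e)}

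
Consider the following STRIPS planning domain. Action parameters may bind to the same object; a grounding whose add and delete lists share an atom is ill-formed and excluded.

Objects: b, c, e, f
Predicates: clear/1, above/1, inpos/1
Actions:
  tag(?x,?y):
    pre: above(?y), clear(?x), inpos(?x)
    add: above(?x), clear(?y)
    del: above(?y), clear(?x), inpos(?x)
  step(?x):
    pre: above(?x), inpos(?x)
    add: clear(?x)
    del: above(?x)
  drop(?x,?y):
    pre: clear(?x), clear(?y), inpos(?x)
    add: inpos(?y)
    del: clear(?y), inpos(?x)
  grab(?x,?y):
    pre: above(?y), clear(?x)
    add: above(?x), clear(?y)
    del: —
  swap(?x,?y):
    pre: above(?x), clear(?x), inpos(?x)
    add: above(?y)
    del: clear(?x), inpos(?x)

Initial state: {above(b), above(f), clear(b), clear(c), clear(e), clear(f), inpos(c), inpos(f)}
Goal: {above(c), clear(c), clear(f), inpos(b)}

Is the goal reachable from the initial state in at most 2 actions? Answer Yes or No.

1. drop(c,b)  →  {above(b), above(f), clear(c), clear(e), clear(f), inpos(b), inpos(f)}
2. grab(c,b)  →  {above(b), above(c), above(f), clear(b), clear(c), clear(e), clear(f), inpos(b), inpos(f)}
optimal plan length = 2; 2 ≤ 2

Yes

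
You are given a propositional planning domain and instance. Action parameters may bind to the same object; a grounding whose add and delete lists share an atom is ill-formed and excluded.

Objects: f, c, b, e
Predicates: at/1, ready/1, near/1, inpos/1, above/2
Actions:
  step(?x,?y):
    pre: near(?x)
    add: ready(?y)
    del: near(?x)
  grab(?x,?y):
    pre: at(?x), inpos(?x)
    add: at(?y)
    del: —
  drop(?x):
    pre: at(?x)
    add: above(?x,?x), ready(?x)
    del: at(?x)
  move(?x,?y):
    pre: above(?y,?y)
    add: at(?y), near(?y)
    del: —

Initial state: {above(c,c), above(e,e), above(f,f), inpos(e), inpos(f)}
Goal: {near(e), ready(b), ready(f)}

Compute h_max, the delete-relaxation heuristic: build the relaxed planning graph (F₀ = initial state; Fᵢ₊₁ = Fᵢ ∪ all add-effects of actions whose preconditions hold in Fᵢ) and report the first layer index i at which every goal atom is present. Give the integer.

2

F0 = init (5 atoms)
F1 = F0 ∪ {at(c), at(e), at(f), near(c), near(e), near(f)}  (11 atoms)
F2 = F1 ∪ {at(b), ready(b), ready(c), ready(e), ready(f)}  (16 atoms)
goal ⊆ F2  ⇒  h_max = 2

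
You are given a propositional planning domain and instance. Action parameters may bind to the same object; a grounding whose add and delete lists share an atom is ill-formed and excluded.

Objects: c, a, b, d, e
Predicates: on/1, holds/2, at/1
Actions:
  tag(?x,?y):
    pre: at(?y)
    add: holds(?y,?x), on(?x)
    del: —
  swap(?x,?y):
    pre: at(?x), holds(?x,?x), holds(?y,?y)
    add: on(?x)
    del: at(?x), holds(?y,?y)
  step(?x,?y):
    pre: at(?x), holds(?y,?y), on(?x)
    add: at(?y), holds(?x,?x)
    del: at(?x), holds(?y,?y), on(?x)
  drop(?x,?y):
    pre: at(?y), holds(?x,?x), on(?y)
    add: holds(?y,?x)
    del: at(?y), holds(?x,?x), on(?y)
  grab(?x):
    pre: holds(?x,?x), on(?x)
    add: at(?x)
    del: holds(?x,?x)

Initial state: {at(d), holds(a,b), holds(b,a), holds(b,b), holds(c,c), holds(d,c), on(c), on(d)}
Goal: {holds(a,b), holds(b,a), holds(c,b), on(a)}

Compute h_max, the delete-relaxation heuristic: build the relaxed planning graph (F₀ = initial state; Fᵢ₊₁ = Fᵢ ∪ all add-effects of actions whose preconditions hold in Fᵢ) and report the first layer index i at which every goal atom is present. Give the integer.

2

F0 = init (8 atoms)
F1 = F0 ∪ {at(b), at(c), holds(d,a), holds(d,b), holds(d,d), holds(d,e), on(a), on(b), on(e)}  (17 atoms)
F2 = F1 ∪ {holds(b,c), holds(b,d), holds(b,e), holds(c,a), holds(c,b), holds(c,d), holds(c,e)}  (24 atoms)
goal ⊆ F2  ⇒  h_max = 2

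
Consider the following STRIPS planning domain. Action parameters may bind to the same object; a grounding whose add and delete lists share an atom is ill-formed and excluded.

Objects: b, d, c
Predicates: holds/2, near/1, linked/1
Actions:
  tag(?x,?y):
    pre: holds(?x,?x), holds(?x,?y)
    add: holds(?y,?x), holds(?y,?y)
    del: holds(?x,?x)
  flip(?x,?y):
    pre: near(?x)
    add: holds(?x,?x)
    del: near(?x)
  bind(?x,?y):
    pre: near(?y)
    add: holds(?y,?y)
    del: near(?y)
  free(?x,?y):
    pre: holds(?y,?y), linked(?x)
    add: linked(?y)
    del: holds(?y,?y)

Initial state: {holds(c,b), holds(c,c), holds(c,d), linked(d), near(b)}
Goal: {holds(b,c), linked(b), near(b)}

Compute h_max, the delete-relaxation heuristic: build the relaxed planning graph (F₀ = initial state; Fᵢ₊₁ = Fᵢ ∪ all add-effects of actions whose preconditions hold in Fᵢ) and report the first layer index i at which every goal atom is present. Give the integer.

2

F0 = init (5 atoms)
F1 = F0 ∪ {holds(b,b), holds(b,c), holds(d,c), holds(d,d), linked(c)}  (10 atoms)
F2 = F1 ∪ {linked(b)}  (11 atoms)
goal ⊆ F2  ⇒  h_max = 2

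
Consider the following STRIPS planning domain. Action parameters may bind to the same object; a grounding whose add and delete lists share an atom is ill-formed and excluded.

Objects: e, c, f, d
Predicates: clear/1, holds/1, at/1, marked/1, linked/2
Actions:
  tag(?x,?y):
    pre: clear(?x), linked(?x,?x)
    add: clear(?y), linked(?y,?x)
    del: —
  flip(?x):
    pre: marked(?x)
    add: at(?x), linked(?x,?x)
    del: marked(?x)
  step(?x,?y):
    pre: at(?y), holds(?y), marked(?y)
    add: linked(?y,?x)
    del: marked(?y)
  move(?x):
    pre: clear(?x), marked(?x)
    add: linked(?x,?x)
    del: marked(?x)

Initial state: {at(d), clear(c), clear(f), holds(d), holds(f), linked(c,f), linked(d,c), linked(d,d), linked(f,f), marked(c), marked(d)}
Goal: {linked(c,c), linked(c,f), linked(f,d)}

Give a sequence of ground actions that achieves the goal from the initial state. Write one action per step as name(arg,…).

tag(f,d); tag(d,f); flip(c)

1. tag(f,d)  →  {at(d), clear(c), clear(d), clear(f), holds(d), holds(f), linked(c,f), linked(d,c), linked(d,d), linked(d,f), linked(f,f), marked(c), marked(d)}
2. tag(d,f)  →  {at(d), clear(c), clear(d), clear(f), holds(d), holds(f), linked(c,f), linked(d,c), linked(d,d), linked(d,f), linked(f,d), linked(f,f), marked(c), marked(d)}
3. flip(c)  →  {at(c), at(d), clear(c), clear(d), clear(f), holds(d), holds(f), linked(c,c), linked(c,f), linked(d,c), linked(d,d), linked(d,f), linked(f,d), linked(f,f), marked(d)}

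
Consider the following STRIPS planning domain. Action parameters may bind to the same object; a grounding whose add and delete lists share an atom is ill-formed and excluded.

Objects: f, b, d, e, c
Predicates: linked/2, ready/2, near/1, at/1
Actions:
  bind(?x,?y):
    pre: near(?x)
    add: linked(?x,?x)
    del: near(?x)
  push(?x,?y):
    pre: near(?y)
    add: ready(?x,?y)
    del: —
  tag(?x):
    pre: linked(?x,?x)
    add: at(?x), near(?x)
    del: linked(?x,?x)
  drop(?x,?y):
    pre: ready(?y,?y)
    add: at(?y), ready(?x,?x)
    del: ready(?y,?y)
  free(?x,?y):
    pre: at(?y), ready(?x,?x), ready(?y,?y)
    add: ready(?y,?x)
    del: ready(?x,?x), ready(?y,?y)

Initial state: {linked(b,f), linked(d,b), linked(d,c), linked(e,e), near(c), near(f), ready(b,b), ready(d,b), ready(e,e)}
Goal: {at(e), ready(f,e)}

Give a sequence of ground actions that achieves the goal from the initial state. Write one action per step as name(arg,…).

1. tag(e)  →  {at(e), linked(b,f), linked(d,b), linked(d,c), near(c), near(e), near(f), ready(b,b), ready(d,b), ready(e,e)}
2. push(f,e)  →  {at(e), linked(b,f), linked(d,b), linked(d,c), near(c), near(e), near(f), ready(b,b), ready(d,b), ready(e,e), ready(f,e)}

tag(e); push(f,e)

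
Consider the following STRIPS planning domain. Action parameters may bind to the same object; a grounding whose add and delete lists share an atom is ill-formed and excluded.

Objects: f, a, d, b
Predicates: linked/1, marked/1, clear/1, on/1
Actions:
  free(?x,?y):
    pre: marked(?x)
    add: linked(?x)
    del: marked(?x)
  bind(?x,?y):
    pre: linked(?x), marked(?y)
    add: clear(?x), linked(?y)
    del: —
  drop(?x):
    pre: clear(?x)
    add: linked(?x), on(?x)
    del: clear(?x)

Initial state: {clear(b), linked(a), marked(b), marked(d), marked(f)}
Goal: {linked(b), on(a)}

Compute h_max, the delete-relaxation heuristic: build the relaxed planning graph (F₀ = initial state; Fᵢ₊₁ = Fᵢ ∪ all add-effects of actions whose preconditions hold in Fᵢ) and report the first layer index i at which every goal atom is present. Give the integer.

2

F0 = init (5 atoms)
F1 = F0 ∪ {clear(a), linked(b), linked(d), linked(f), on(b)}  (10 atoms)
F2 = F1 ∪ {clear(d), clear(f), on(a)}  (13 atoms)
goal ⊆ F2  ⇒  h_max = 2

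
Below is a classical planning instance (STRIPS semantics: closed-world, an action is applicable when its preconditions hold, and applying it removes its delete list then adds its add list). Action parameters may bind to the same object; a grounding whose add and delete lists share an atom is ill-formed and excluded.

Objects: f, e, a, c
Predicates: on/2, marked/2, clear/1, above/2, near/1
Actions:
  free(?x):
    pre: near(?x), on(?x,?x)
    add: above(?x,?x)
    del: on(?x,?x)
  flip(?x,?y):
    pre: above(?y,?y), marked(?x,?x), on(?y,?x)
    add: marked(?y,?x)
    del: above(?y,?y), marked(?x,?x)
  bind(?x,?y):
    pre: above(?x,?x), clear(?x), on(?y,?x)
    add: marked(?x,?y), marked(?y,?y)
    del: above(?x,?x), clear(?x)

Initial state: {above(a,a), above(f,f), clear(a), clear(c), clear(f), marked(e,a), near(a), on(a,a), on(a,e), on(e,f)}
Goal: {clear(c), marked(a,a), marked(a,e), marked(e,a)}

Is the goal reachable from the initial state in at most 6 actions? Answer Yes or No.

1. bind(f,e)  →  {above(a,a), clear(a), clear(c), marked(e,a), marked(e,e), marked(f,e), near(a), on(a,a), on(a,e), on(e,f)}
2. bind(a,a)  →  {clear(c), marked(a,a), marked(e,a), marked(e,e), marked(f,e), near(a), on(a,a), on(a,e), on(e,f)}
3. free(a)  →  {above(a,a), clear(c), marked(a,a), marked(e,a), marked(e,e), marked(f,e), near(a), on(a,e), on(e,f)}
4. flip(e,a)  →  {clear(c), marked(a,a), marked(a,e), marked(e,a), marked(f,e), near(a), on(a,e), on(e,f)}
optimal plan length = 4; 4 ≤ 6

Yes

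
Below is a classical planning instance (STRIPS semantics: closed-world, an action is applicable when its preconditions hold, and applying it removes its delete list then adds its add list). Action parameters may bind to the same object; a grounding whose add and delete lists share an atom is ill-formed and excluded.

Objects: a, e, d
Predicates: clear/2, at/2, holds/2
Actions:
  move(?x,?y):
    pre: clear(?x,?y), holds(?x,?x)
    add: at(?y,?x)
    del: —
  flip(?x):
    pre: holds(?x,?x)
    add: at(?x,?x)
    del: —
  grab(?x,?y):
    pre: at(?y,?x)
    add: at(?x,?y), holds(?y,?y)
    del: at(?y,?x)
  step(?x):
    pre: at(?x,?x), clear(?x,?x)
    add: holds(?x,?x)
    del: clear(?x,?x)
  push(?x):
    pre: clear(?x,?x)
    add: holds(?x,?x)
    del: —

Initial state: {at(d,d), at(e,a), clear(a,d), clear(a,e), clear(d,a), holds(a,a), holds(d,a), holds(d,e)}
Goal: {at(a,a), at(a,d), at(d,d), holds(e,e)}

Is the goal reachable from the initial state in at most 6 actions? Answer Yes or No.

Yes

1. move(a,d)  →  {at(d,a), at(d,d), at(e,a), clear(a,d), clear(a,e), clear(d,a), holds(a,a), holds(d,a), holds(d,e)}
2. flip(a)  →  {at(a,a), at(d,a), at(d,d), at(e,a), clear(a,d), clear(a,e), clear(d,a), holds(a,a), holds(d,a), holds(d,e)}
3. grab(a,e)  →  {at(a,a), at(a,e), at(d,a), at(d,d), clear(a,d), clear(a,e), clear(d,a), holds(a,a), holds(d,a), holds(d,e), holds(e,e)}
4. grab(a,d)  →  {at(a,a), at(a,d), at(a,e), at(d,d), clear(a,d), clear(a,e), clear(d,a), holds(a,a), holds(d,a), holds(d,d), holds(d,e), holds(e,e)}
optimal plan length = 4; 4 ≤ 6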